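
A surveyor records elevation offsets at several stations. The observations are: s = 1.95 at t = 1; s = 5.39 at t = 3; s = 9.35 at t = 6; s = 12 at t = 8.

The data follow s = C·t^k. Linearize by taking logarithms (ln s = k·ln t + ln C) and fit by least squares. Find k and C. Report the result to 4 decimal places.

Taking logs, ln s = k·ln t + ln C, so regress ln s on ln t.
AᵀA = [[8.7414, 4.9698]; [4.9698, 4]], rhs = [11.0231, 7.0727]ᵀ  (here Σln t = 4.9698, Σ(ln t)² = 8.7414, Σln s = 7.0727, Σln t·ln s = 11.0231).
Solving (det = 10.2667): k = 0.87105, ln C = 0.68593, so C = exp(0.68593) = 1.98561.

k = 0.8710, C = 1.9856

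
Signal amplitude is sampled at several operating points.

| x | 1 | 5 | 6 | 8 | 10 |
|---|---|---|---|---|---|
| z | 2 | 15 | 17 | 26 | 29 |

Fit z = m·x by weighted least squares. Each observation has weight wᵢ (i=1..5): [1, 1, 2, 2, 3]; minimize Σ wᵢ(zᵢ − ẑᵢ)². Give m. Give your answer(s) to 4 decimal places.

Setting ∂/∂m … = 0 gives: 526·m = 1567.
(Σwᵢ·x·x = 526, Σwᵢ·x·z = 1567.)
Hence m = 1567 / 526 ≈ 2.97909.

m = 2.9791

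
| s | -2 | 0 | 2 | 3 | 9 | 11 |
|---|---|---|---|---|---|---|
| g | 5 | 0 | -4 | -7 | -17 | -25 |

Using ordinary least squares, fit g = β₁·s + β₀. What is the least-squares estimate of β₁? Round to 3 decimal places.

Entries of XᵀX: Σs·s = 219, Σs = 23, Σ1 = 6.
Right-hand side: Σs·g = -467, Σg = -48.
So XᵀX·[β₁, β₀]ᵀ = Xᵀg: [[219, 23]; [23, 6]]·[β₁, β₀]ᵀ = [-467, -48]ᵀ.
Determinant 219·6 − 23² = 785.
β₁ = ((-467)·6 − 23·(-48))/785 = -1698/785; β₀ = (219·(-48) − 23·(-467))/785 = 229/785.

β₁ = -2.163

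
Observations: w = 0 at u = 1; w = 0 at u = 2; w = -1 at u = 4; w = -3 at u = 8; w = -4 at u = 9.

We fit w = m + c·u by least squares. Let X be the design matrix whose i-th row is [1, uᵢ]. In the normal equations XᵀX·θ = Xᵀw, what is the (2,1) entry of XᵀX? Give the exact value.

Row 2 ↔ basis u, column 1 ↔ basis 1, so (XᵀX)_{2,1} = Σᵢ u = (1)·(1) + (2)·(1) + (4)·(1) + (8)·(1) + (9)·(1) = 24.

24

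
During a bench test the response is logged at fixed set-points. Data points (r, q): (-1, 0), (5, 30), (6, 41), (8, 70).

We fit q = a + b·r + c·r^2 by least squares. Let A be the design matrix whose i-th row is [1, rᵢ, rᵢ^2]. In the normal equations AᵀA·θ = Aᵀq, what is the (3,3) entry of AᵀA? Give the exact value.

Row 3 ↔ basis r^2, column 3 ↔ basis r^2, so (AᵀA)_{3,3} = Σᵢ (r^2)·(r^2) = (1)·(1) + (25)·(25) + (36)·(36) + (64)·(64) = 6018.

6018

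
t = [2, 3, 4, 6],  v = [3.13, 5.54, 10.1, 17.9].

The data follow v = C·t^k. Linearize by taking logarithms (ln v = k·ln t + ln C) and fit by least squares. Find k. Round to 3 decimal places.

Taking logs, ln v = k·ln t + ln C, so regress ln v on ln t.
Σln t = 4.9698, Σ(ln t)² = 6.8196, Σln v = 8.0504, Σln t·ln v = 11.0464.
Equations: 6.8196·k + 4.9698·ln C = 11.0464;  4.9698·k + 4·ln C = 8.0504.
Δ = 6.8196·4 − (4.9698)² = 2.5794; k = (11.0464·4 − 4.9698·8.0504)/2.5794 = 1.61935, ln C = (6.8196·8.0504 − 4.9698·11.0464)/2.5794 = 0.00063.

k = 1.619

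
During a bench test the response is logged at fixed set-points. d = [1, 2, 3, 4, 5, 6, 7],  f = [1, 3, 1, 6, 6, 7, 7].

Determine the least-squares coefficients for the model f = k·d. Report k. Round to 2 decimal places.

Normal-equation sums: Σd·d = 140.
Moment sums: Σd·f = 155.
AᵀA·[k]ᵀ = Aᵀf becomes [[140]]·[k]ᵀ = [155]ᵀ.
k = 155/140 = 1.10714.

k = 1.11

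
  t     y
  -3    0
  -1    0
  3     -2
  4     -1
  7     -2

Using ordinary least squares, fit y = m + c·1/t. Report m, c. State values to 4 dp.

m = -1.1784, c = -1.4695

Normal-equation sums: Σ1 = 5, Σ1/t = -17/28, Σ1/t·1/t = 9209/7056.
And Σy = -5, Σ1/t·y = -101/84.
Normal equations: [[5, -17/28]; [-17/28, 9209/7056]]·[m, c]ᵀ = [-5, -101/84]ᵀ.
Eliminating c: (9209/7056)·(row 1) − (-17/28)·(row 2) gives (10861/1764)·m = (9209/7056)·(-5) − (-17/28)·(-101/84) = -12799/1764, so m = -12799/10861.
Then c = ((-101/84) − (-17/28)·(-12799/10861))/(9209/7056) = -15960/10861.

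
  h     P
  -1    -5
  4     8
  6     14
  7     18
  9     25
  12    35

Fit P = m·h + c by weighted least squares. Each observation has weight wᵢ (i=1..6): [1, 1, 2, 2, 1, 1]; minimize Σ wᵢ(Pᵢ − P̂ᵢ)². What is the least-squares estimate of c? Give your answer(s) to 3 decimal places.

c = -3.487

Forming XᵀWX = [[412, 50]; [50, 8]] and XᵀWP = [1102, 127]ᵀ gives XᵀWX·[m, c]ᵀ = XᵀWP.
Determinant 412·8 − 50² = 796.
m = (1102·8 − 50·127)/796 = 1233/398; c = (412·127 − 50·1102)/796 = -694/199.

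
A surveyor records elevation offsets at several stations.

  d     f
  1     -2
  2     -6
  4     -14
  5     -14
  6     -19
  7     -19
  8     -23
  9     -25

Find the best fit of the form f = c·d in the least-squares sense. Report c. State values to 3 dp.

c = -2.884

From the data, Σd·d = 276.
Moment sums: Σd·f = -796.
XᵀX·[c]ᵀ = Xᵀf becomes [[276]]·[c]ᵀ = [-796]ᵀ.
c = (-796)/276 = -2.88406.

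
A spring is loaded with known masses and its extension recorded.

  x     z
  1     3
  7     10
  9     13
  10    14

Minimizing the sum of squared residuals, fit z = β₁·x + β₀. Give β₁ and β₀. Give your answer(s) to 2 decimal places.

MᵀM·[β₁, β₀]ᵀ = Mᵀz reads: 231·β₁ + 27·β₀ = 330;  27·β₁ + 4·β₀ = 40.
Eliminating β₀: 4·(row 1) − 27·(row 2) gives 195·β₁ = 4·330 − 27·40 = 240, so β₁ = 16/13.
Then β₀ = (40 − 27·(16/13))/4 = 22/13.

β₁ = 1.23, β₀ = 1.69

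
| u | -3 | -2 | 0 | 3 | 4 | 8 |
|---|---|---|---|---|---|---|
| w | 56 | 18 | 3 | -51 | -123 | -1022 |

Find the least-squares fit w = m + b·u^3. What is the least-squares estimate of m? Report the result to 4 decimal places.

m = 2.9458

Compute the Gram sums: Σ1 = 6, Σu^3 = 568, Σu^3·u^3 = 267762.
Right-hand side: Σw = -1119, Σu^3·w = -534169.
So AᵀA·[m, b]ᵀ = Aᵀw: [[6, 568]; [568, 267762]]·[m, b]ᵀ = [-1119, -534169]ᵀ.
Determinant 6·267762 − 568² = 1283948.
m = ((-1119)·267762 − 568·(-534169))/1283948 = 1891157/641974; b = (6·(-534169) − 568·(-1119))/1283948 = -1284711/641974.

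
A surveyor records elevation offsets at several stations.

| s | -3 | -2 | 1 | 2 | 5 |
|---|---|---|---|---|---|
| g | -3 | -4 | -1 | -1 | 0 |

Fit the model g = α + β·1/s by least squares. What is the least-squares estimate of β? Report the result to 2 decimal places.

β = 2.04

With design matrix M, MᵀM = [[5, 13/15]; [13/15, 743/450]] and Mᵀg = [-9, 3/2]ᵀ.
Δ = 5·(743/450) − (13/15)² = 3377/450.
α = ((-9)·(743/450) − (13/15)·(3/2))/(3377/450) = -7272/3377; β = (5·(3/2) − (13/15)·(-9))/(3377/450) = 6885/3377.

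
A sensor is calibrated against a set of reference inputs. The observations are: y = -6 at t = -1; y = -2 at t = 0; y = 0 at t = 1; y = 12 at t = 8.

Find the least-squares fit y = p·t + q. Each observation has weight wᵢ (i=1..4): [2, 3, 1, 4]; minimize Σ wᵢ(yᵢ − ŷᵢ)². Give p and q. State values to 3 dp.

Forming MᵀWM = [[259, 31]; [31, 10]] and MᵀWy = [396, 30]ᵀ gives MᵀWM·[p, q]ᵀ = MᵀWy.
Eliminating q: 10·(row 1) − 31·(row 2) gives 1629·p = 10·396 − 31·30 = 3030, so p = 1010/543.
Then q = (30 − 31·(1010/543))/10 = -1502/543.

p = 1.860, q = -2.766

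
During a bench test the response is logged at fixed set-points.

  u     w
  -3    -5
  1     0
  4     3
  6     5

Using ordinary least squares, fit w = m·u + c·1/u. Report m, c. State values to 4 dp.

m = 0.9486, c = -0.4531

Normal-equation sums: Σu·u = 62, Σu·1/u = 4, Σ1/u·1/u = 173/144.
Moment sums: Σu·w = 57, Σ1/u·w = 13/4.
Eliminating c: (173/144)·(row 1) − 4·(row 2) gives (4211/72)·m = (173/144)·57 − 4·(13/4) = 2663/48, so m = 7989/8422.
Then c = ((13/4) − 4·(7989/8422))/(173/144) = -1908/4211.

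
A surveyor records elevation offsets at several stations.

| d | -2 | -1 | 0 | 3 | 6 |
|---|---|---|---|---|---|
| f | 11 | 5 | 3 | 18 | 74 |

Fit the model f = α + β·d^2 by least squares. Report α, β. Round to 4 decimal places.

Normal-equation sums: Σ1 = 5, Σd^2 = 50, Σd^2·d^2 = 1394.
And Σf = 111, Σd^2·f = 2875.
Normal equations: [[5, 50]; [50, 1394]]·[α, β]ᵀ = [111, 2875]ᵀ.
Determinant 5·1394 − 50² = 4470.
α = (111·1394 − 50·2875)/4470 = 5492/2235; β = (5·2875 − 50·111)/4470 = 1765/894.

α = 2.4573, β = 1.9743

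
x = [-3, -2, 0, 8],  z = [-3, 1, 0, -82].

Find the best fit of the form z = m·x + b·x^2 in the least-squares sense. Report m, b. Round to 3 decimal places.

m = -2.171, b = -1.010

From the data, Σx·x = 77, Σx·x^2 = 477, Σx^2·x^2 = 4193.
For Mᵀz: Σx·z = -649, Σx^2·z = -5271.
So MᵀM·[m, b]ᵀ = Mᵀz: [[77, 477]; [477, 4193]]·[m, b]ᵀ = [-649, -5271]ᵀ.
Δ = 77·4193 − 477² = 95332.
m = ((-649)·4193 − 477·(-5271))/95332 = -103495/47666; b = (77·(-5271) − 477·(-649))/95332 = -48147/47666.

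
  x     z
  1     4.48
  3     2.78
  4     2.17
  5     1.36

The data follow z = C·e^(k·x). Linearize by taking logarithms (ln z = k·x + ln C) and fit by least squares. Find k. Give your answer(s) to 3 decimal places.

With ln zᵢ as the transformed response and xᵢ as the regressor:
Σx = 13.0000, Σ(x)² = 51.0000, Σln z = 3.6043, Σx·ln z = 9.2033.
Normal system: [[51.0000, 13.0000]; [13.0000, 4]]·[k, ln C]ᵀ = [9.2033, 3.6043]ᵀ.
Slope k = (n·Σx·ln z − Σx·Σln z)/(n·Σ(x)² − (Σx)²) = (4·9.2033 − 13.0000·3.6043)/35.0000 = -0.28693; ln C = (Σln z − k·Σx)/n = 1.83359.

k = -0.287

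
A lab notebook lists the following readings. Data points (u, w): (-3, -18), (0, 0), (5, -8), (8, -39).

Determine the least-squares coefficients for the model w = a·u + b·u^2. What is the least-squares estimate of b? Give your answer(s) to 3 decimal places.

b = -0.998

Sums needed: Σu·u = 98, Σu·u^2 = 610, Σu^2·u^2 = 4802.
Right-hand side: Σu·w = -298, Σu^2·w = -2858.
MᵀM·[a, b]ᵀ = Mᵀw becomes [[98, 610]; [610, 4802]]·[a, b]ᵀ = [-298, -2858]ᵀ.
Δ = 98·4802 − 610² = 98496.
a = ((-298)·4802 − 610·(-2858))/98496 = 1627/513; b = (98·(-2858) − 610·(-298))/98496 = -512/513.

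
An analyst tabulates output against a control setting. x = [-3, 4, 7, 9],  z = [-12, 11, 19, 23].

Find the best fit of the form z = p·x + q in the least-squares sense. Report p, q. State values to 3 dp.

AᵀA·[p, q]ᵀ = Aᵀz reads: 155·p + 17·q = 420;  17·p + 4·q = 41.
(Σx·x = 155, Σx = 17, Σ1 = 4, Σx·z = 420, Σz = 41.)
Eliminating q: 4·(row 1) − 17·(row 2) gives 331·p = 4·420 − 17·41 = 983, so p = 983/331.
Then q = (41 − 17·(983/331))/4 = -785/331.

p = 2.970, q = -2.372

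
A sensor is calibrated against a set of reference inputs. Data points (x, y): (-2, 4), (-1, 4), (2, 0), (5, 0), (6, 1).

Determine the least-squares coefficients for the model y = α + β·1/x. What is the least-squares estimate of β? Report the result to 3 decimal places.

β = -3.155

From the data, Σ1 = 5, Σ1/x = -19/30, Σ1/x·1/x = 1411/900.
Right-hand side: Σy = 9, Σ1/x·y = -35/6.
Determinant 5·(1411/900) − (-19/30)² = 3347/450.
α = (9·(1411/900) − (-19/30)·(-35/6))/(3347/450) = 4687/3347; β = (5·(-35/6) − (-19/30)·9)/(3347/450) = -10560/3347.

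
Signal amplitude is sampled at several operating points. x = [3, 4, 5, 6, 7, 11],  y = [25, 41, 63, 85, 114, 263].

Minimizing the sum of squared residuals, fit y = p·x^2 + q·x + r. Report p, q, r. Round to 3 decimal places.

Setting ∂/∂p … = 0 gives: 19300·p + 2106·q + 256·r = 42925;  2106·p + 256·q + 36·r = 4755;  256·p + 36·q + 6·r = 591.
(Σx^2·x^2 = 19300, Σx^2·x = 2106, Σx^2 = 256, Σx·x = 256, Σx = 36, Σ1 = 6, Σx^2·y = 42925, Σx·y = 4755, Σy = 591.)
Solving the 3×3 system (Gaussian elimination) gives p = 5769/3058, q = 51099/15290, r = -31249/15290.

p = 1.887, q = 3.342, r = -2.044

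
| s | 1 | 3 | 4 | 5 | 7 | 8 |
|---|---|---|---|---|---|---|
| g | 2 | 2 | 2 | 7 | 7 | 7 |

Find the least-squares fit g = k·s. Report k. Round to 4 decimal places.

k = 0.9512

The normal system XᵀX·[k]ᵀ = Xᵀg is [[164]]·[k]ᵀ = [156]ᵀ.
Hence k = 156 / 164 ≈ 0.95122.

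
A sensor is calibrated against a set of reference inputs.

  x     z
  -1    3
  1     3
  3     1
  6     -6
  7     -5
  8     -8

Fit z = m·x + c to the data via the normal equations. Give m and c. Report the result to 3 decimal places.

m = -1.313, c = 3.250

Compute the Gram sums: Σx·x = 160, Σx = 24, Σ1 = 6.
Moment sums: Σx·z = -132, Σz = -12.
Δ = 160·6 − 24² = 384.
m = ((-132)·6 − 24·(-12))/384 = -21/16; c = (160·(-12) − 24·(-132))/384 = 13/4.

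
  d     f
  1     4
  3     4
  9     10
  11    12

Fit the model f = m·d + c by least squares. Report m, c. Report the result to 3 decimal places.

m = 0.853, c = 2.382

Setting ∂/∂m … = 0 gives: 212·m + 24·c = 238;  24·m + 4·c = 30.
Eliminating c: 4·(row 1) − 24·(row 2) gives 272·m = 4·238 − 24·30 = 232, so m = 29/34.
Then c = (30 − 24·(29/34))/4 = 81/34.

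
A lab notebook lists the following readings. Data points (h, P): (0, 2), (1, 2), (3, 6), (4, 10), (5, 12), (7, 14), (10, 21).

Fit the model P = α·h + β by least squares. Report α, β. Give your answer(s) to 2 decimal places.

Forming XᵀX = [[200, 30]; [30, 7]] and XᵀP = [428, 67]ᵀ gives XᵀX·[α, β]ᵀ = XᵀP.
det = 200·7 − 30² = 500.
α = (428·7 − 30·67)/500 = 493/250; β = (200·67 − 30·428)/500 = 28/25.

α = 1.97, β = 1.12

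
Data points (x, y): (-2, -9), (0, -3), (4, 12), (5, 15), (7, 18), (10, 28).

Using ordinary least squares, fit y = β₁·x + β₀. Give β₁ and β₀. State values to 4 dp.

The normal equations are: 194·β₁ + 24·β₀ = 547;  24·β₁ + 6·β₀ = 61.
Determinant 194·6 − 24² = 588.
β₁ = (547·6 − 24·61)/588 = 303/98; β₀ = (194·61 − 24·547)/588 = -647/294.

β₁ = 3.0918, β₀ = -2.2007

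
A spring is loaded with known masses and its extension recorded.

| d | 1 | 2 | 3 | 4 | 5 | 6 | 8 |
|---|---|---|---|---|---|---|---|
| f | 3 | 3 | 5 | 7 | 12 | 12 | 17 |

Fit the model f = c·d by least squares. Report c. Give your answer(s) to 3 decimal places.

Normal-equation sums: Σd·d = 155.
And Σd·f = 320.
Hence c = 320 / 155 ≈ 2.06452.

c = 2.065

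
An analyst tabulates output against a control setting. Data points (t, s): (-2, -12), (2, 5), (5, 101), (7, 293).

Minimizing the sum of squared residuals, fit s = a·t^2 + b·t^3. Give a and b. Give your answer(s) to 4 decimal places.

Compute the Gram sums: Σt^2·t^2 = 3058, Σt^2·t^3 = 19932, Σt^3·t^3 = 133402.
Moment sums: Σt^2·s = 16854, Σt^3·s = 113260.
Normal equations: [[3058, 19932]; [19932, 133402]]·[a, b]ᵀ = [16854, 113260]ᵀ.
Δ = 3058·133402 − 19932² = 10658692.
a = (16854·133402 − 19932·113260)/10658692 = -2285253/2664673; b = (3058·113260 − 19932·16854)/10658692 = 236708/242243.

a = -0.8576, b = 0.9772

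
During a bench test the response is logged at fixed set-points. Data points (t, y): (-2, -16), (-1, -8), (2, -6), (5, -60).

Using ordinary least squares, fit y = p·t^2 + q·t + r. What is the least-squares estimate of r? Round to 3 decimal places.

With design matrix M, MᵀM = [[658, 124, 34]; [124, 34, 4]; [34, 4, 4]] and Mᵀy = [-1596, -272, -90]ᵀ.
Row-reducing yields p = -95/33, q = 424/165, r = -3/5.

r = -0.600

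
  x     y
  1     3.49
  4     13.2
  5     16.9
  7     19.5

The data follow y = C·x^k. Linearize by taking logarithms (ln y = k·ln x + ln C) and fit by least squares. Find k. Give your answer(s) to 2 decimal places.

Taking logs, ln y = k·ln x + ln C, so regress ln y on ln x.
Σln x = 4.9416, Σ(ln x)² = 8.2987, Σln y = 9.6278, Σln x·ln y = 13.9075.
Normal system: [[8.2987, 4.9416]; [4.9416, 4]]·[k, ln C]ᵀ = [13.9075, 9.6278]ᵀ.
Slope k = (n·Σln x·ln y − Σln x·Σln y)/(n·Σ(ln x)² − (Σln x)²) = (4·13.9075 − 4.9416·9.6278)/8.7748 = 0.91769; ln C = (Σln y − k·Σln x)/n = 1.27324.

k = 0.92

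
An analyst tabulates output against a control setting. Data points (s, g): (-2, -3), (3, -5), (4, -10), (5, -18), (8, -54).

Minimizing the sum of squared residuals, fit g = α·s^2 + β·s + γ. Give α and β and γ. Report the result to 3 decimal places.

With design matrix M, MᵀM = [[5074, 720, 118]; [720, 118, 18]; [118, 18, 5]] and Mᵀg = [-4123, -571, -90]ᵀ.
Inverting the 3×3 Gram matrix, [α, β, γ]ᵀ = [-83581/86606, 61681/86606, 95776/43303]ᵀ.

α = -0.965, β = 0.712, γ = 2.212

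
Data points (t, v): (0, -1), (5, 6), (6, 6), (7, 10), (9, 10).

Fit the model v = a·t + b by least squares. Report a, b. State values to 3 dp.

AᵀA·[a, b]ᵀ = Aᵀv reads: 191·a + 27·b = 226;  27·a + 5·b = 31.
Δ = 191·5 − 27² = 226.
a = (226·5 − 27·31)/226 = 293/226; b = (191·31 − 27·226)/226 = -181/226.

a = 1.296, b = -0.801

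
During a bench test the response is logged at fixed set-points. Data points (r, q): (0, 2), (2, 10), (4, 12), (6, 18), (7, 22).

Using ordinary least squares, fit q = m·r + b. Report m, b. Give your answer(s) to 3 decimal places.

From the data, Σr·r = 105, Σr = 19, Σ1 = 5.
Right-hand side: Σr·q = 330, Σq = 64.
Normal equations: [[105, 19]; [19, 5]]·[m, b]ᵀ = [330, 64]ᵀ.
Eliminating b: 5·(row 1) − 19·(row 2) gives 164·m = 5·330 − 19·64 = 434, so m = 217/82.
Then b = (64 − 19·(217/82))/5 = 225/82.

m = 2.646, b = 2.744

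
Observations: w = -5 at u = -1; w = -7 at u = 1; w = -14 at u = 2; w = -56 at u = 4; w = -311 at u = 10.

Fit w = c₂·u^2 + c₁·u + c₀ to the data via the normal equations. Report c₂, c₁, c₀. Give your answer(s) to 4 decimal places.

c₂ = -2.9866, c₁ = -0.9988, c₀ = -2.5302

MᵀM·[c₂, c₁, c₀]ᵀ = Mᵀw reads: 10274·c₂ + 1072·c₁ + 122·c₀ = -32064;  1072·c₂ + 122·c₁ + 16·c₀ = -3364;  122·c₂ + 16·c₁ + 5·c₀ = -393.
(Σu^2·u^2 = 10274, Σu^2·u = 1072, Σu^2 = 122, Σu·u = 122, Σu = 16, Σ1 = 5, Σu^2·w = -32064, Σu·w = -3364, Σw = -393.)
Solving the 3×3 system (Gaussian elimination) gives c₂ = -64789/21693, c₁ = -7222/7231, c₀ = -7841/3099.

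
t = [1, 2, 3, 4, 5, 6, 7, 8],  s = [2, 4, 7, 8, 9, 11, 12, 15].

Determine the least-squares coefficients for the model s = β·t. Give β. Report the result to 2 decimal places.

Setting ∂/∂β … = 0 gives: 204·β = 378.
(Σt·t = 204, Σt·s = 378.)
β = 378/204 = 1.85294.

β = 1.85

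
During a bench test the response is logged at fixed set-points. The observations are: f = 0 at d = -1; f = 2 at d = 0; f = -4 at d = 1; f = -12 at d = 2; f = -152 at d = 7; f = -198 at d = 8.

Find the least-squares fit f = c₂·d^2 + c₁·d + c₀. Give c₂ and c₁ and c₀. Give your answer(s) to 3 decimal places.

From the data, Σd^2·d^2 = 6515, Σd^2·d = 863, Σd^2 = 119, Σd·d = 119, Σd = 17, Σ1 = 6.
And Σd^2·f = -20172, Σd·f = -2676, Σf = -364.
AᵀA·[c₂, c₁, c₀]ᵀ = Aᵀf becomes [[6515, 863, 119]; [863, 119, 17]; [119, 17, 6]]·[c₂, c₁, c₀]ᵀ = [-20172, -2676, -364]ᵀ.
Inverting the 3×3 Gram matrix, [c₂, c₁, c₀]ᵀ = [-2633/890, -5593/4450, 3493/2225]ᵀ.

c₂ = -2.958, c₁ = -1.257, c₀ = 1.570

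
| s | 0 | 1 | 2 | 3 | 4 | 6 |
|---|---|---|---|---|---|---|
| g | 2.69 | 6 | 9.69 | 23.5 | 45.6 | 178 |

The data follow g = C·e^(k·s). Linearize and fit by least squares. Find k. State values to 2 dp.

k = 0.70

Taking logs, ln g = k·s + ln C, so regress ln g on s.
AᵀA = [[66.0000, 16.0000]; [16.0000, 6]], rhs = [62.1753, 17.2111]ᵀ  (here Σs = 16.0000, Σ(s)² = 66.0000, Σln g = 17.2111, Σs·ln g = 62.1753).
Δ = 66.0000·6 − (16.0000)² = 140.0000; k = (62.1753·6 − 16.0000·17.2111)/140.0000 = 0.69767, ln C = (66.0000·17.2111 − 16.0000·62.1753)/140.0000 = 1.00805.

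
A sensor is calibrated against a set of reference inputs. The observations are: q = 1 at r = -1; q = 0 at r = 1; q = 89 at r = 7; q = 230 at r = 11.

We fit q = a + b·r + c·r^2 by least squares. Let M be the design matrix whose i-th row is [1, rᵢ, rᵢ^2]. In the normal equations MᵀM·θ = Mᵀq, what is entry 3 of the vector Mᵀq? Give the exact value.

Entry 3 ↔ basis r^2, so (Mᵀq)_{3} = Σᵢ (r^2)·qᵢ = (1)·(1) + (1)·(0) + (49)·(89) + (121)·(230) = 32192.

32192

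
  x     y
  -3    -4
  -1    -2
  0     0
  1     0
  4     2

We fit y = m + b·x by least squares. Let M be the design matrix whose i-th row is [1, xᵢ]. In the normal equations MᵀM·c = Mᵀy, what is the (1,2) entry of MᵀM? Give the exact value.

Row 1 ↔ basis 1, column 2 ↔ basis x, so (MᵀM)_{1,2} = Σᵢ x = (1)·(-3) + (1)·(-1) + (1)·(0) + (1)·(1) + (1)·(4) = 1.

1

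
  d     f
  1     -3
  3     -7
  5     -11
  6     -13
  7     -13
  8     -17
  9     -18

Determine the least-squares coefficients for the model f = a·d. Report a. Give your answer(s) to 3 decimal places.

From the data, Σd·d = 265.
Moment sums: Σd·f = -546.
Normal equations: [[265]]·[a]ᵀ = [-546]ᵀ.
a = (-546)/265 = -2.06038.

a = -2.060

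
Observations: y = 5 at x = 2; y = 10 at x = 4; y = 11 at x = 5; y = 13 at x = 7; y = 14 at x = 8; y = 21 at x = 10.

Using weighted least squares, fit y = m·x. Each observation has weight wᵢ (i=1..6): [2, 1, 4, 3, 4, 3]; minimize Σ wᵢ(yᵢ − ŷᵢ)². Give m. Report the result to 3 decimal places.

m = 1.972

The normal system MᵀWM·[m]ᵀ = MᵀWy is [[827]]·[m]ᵀ = [1631]ᵀ.
Hence m = 1631 / 827 ≈ 1.97219.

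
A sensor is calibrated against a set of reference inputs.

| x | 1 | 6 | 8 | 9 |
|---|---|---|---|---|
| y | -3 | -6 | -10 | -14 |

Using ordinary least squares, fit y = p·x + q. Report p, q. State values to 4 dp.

Normal-equation sums: Σx·x = 182, Σx = 24, Σ1 = 4.
Moment sums: Σx·y = -245, Σy = -33.
Δ = 182·4 − 24² = 152.
p = ((-245)·4 − 24·(-33))/152 = -47/38; q = (182·(-33) − 24·(-245))/152 = -63/76.

p = -1.2368, q = -0.8289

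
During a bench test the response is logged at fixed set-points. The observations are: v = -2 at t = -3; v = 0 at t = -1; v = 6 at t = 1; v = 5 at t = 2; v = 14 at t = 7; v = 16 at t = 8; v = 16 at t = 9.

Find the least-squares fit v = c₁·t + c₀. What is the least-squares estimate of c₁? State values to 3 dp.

Setting ∂/∂c₁ … = 0 gives: 209·c₁ + 23·c₀ = 392;  23·c₁ + 7·c₀ = 55.
(Σt·t = 209, Σt = 23, Σ1 = 7, Σt·v = 392, Σv = 55.)
Determinant 209·7 − 23² = 934.
c₁ = (392·7 − 23·55)/934 = 1479/934; c₀ = (209·55 − 23·392)/934 = 2479/934.

c₁ = 1.584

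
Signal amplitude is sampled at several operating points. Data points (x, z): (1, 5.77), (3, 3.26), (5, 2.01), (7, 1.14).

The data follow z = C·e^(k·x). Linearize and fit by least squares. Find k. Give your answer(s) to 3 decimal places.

Taking logs, ln z = k·x + ln C, so regress ln z on x.
Σx = 16.0000, Σ(x)² = 84.0000, Σln z = 3.7636, Σx·ln z = 9.7057.
Equations: 84.0000·k + 16.0000·ln C = 9.7057;  16.0000·k + 4·ln C = 3.7636.
Solving (det = 80.0000): k = -0.26743, ln C = 2.01060.

k = -0.267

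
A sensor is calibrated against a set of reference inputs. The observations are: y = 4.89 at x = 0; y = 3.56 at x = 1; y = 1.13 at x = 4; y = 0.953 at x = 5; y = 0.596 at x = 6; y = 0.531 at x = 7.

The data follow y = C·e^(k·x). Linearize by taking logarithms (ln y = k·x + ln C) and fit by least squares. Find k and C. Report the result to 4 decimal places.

k = -0.3307, C = 4.7806

Linearized form: ln y = k·x + ln C. From the 6 transformed points,
Over the data: Σx = 23.0000, Σ(x)² = 127.0000, Σln y = 1.7805, Σx·ln y = -6.0181.
Normal system: [[127.0000, 23.0000]; [23.0000, 6]]·[k, ln C]ᵀ = [-6.0181, 1.7805]ᵀ.
Slope k = (n·Σx·ln y − Σx·Σln y)/(n·Σ(x)² − (Σx)²) = (6·-6.0181 − 23.0000·1.7805)/233.0000 = -0.33073; ln C = (Σln y − k·Σx)/n = 1.56456, so C = exp(1.56456) = 4.78058.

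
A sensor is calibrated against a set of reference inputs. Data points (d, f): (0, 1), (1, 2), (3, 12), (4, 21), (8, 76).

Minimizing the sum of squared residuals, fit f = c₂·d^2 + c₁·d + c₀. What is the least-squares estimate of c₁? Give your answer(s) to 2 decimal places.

Setting ∂/∂c₂ … = 0 gives: 4434·c₂ + 604·c₁ + 90·c₀ = 5310;  604·c₂ + 90·c₁ + 16·c₀ = 730;  90·c₂ + 16·c₁ + 5·c₀ = 112.
(Σd^2·d^2 = 4434, Σd^2·d = 604, Σd^2 = 90, Σd·d = 90, Σd = 16, Σ1 = 5, Σd^2·f = 5310, Σd·f = 730, Σf = 112.)
Row-reducing yields c₂ = 12977/11659, c₁ = 5973/11659, c₀ = 8462/11659.

c₁ = 0.51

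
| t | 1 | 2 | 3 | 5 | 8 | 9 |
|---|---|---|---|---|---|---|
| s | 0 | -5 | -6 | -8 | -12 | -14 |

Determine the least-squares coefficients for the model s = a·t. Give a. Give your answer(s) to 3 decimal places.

a = -1.576

The normal equations are: 184·a = -290.
(Σt·t = 184, Σt·s = -290.)
Hence a = -290 / 184 ≈ -1.57609.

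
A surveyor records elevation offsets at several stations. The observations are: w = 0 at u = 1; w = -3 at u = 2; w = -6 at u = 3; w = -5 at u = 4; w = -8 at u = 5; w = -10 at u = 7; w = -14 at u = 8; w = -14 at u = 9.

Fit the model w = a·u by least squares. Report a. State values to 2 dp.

Normal-equation sums: Σu·u = 249.
And Σu·w = -392.
AᵀA·[a]ᵀ = Aᵀw becomes [[249]]·[a]ᵀ = [-392]ᵀ.
a = (-392)/249 = -1.5743.

a = -1.57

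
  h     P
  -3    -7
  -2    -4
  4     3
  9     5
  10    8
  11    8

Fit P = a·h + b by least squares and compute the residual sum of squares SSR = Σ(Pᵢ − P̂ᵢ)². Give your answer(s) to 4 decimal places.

SSR = 7.3328

Setting ∂/∂a … = 0 gives: 331·a + 29·b = 254;  29·a + 6·b = 13.
(Σh·h = 331, Σh = 29, Σ1 = 6, Σh·P = 254, ΣP = 13.)
Determinant 331·6 − 29² = 1145.
a = (254·6 − 29·13)/1145 = 1147/1145; b = (331·13 − 29·254)/1145 = -3063/1145.
Residuals: -1511/1145, 777/1145, 382/229, -307/229, 753/1145, -394/1145; SSR = 8396/1145.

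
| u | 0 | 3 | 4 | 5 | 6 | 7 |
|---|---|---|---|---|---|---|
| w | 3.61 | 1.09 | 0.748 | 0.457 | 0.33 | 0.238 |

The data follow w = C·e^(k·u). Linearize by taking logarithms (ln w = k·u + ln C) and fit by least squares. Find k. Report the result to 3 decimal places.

k = -0.394

Let Y = ln w. Fitting Y = k·u + ln C by least squares:
XᵀX = [[135.0000, 25.0000]; [25.0000, 6]], rhs = [-21.5186, -2.2477]ᵀ  (here Σu = 25.0000, Σ(u)² = 135.0000, Σln w = -2.2477, Σu·ln w = -21.5186).
Slope k = (n·Σu·ln w − Σu·Σln w)/(n·Σ(u)² − (Σu)²) = (6·-21.5186 − 25.0000·-2.2477)/185.0000 = -0.39416; ln C = (Σln w − k·Σu)/n = 1.26772.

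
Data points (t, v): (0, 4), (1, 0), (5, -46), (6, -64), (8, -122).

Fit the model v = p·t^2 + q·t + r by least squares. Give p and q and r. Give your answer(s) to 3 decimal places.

The normal equations are: 6018·p + 854·q + 126·r = -11262;  854·p + 126·q + 20·r = -1590;  126·p + 20·q + 5·r = -228.
Inverting the 3×3 Gram matrix, [p, q, r]ᵀ = [-2571/1292, 519/1292, 1899/646]ᵀ.

p = -1.990, q = 0.402, r = 2.940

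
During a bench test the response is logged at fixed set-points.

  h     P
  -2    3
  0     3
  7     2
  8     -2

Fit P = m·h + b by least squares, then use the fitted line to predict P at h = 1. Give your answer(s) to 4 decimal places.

P̂ = 2.3278

Setting ∂/∂m … = 0 gives: 117·m + 13·b = -8;  13·m + 4·b = 6.
(Σh·h = 117, Σh = 13, Σ1 = 4, Σh·P = -8, ΣP = 6.)
Eliminating b: 4·(row 1) − 13·(row 2) gives 299·m = 4·(-8) − 13·6 = -110, so m = -110/299.
Then b = (6 − 13·(-110/299))/4 = 62/23.
At h = 1: P̂ = (-110/299)·(1) + (62/23)·(1) = 696/299.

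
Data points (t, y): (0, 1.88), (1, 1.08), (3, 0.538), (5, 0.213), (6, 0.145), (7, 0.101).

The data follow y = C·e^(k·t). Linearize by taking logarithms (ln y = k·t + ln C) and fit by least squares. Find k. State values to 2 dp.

k = -0.41

Taking logs, ln y = k·t + ln C, so regress ln y on t.
AᵀA = [[120.0000, 22.0000]; [22.0000, 6]], rhs = [-37.1496, -5.6818]ᵀ  (here Σt = 22.0000, Σ(t)² = 120.0000, Σln y = -5.6818, Σt·ln y = -37.1496).
Δ = 120.0000·6 − (22.0000)² = 236.0000; k = (-37.1496·6 − 22.0000·-5.6818)/236.0000 = -0.41482, ln C = (120.0000·-5.6818 − 22.0000·-37.1496)/236.0000 = 0.57406.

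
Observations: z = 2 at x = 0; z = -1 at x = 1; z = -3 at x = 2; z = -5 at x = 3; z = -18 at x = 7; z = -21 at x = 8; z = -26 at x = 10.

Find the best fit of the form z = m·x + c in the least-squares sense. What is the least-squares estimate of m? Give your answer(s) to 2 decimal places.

m = -2.87

Forming MᵀM = [[227, 31]; [31, 7]] and Mᵀz = [-576, -72]ᵀ gives MᵀM·[m, c]ᵀ = Mᵀz.
Determinant 227·7 − 31² = 628.
m = ((-576)·7 − 31·(-72))/628 = -450/157; c = (227·(-72) − 31·(-576))/628 = 378/157.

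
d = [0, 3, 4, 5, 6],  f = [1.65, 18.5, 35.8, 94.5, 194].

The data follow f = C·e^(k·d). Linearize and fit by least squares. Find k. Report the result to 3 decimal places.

k = 0.797

Linearized form: ln f = k·d + ln C. From the 5 transformed points,
Σd = 18.0000, Σ(d)² = 86.0000, Σln f = 16.8130, Σd·ln f = 77.4153.
Equations: 86.0000·k + 18.0000·ln C = 77.4153;  18.0000·k + 5·ln C = 16.8130.
Slope k = (n·Σd·ln f − Σd·Σln f)/(n·Σ(d)² − (Σd)²) = (5·77.4153 − 18.0000·16.8130)/106.0000 = 0.79663; ln C = (Σln f − k·Σd)/n = 0.49471.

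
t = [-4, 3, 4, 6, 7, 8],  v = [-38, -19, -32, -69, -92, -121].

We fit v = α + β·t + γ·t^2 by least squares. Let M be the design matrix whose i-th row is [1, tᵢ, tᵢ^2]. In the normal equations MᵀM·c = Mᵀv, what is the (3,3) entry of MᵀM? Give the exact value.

8386

Row 3 ↔ basis t^2, column 3 ↔ basis t^2, so (MᵀM)_{3,3} = Σᵢ (t^2)·(t^2) = (16)·(16) + (9)·(9) + (16)·(16) + (36)·(36) + (49)·(49) + (64)·(64) = 8386.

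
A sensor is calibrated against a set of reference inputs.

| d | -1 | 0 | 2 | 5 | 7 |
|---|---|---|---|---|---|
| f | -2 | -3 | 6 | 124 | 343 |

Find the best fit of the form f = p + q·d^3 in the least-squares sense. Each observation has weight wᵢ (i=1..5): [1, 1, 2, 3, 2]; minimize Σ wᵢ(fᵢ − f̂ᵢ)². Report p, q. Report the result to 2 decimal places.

p = -1.93, q = 1.01

Forming XᵀWX = [[9, 1076]; [1076, 282302]] and XᵀWf = [1065, 281896]ᵀ gives XᵀWX·[p, q]ᵀ = XᵀWf.
Eliminating q: 282302·(row 1) − 1076·(row 2) gives 1382942·p = 282302·1065 − 1076·281896 = -2668466, so p = -1334233/691471.
Then q = (281896 − 1076·(-1334233/691471))/282302 = 695562/691471.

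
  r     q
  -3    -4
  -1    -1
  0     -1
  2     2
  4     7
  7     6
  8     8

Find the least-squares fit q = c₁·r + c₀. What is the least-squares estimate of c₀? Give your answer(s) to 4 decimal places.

c₀ = -0.1910

Entries of XᵀX: Σr·r = 143, Σr = 17, Σ1 = 7.
Right-hand side: Σr·q = 151, Σq = 17.
XᵀX·[c₁, c₀]ᵀ = Xᵀq becomes [[143, 17]; [17, 7]]·[c₁, c₀]ᵀ = [151, 17]ᵀ.
Eliminating c₀: 7·(row 1) − 17·(row 2) gives 712·c₁ = 7·151 − 17·17 = 768, so c₁ = 96/89.
Then c₀ = (17 − 17·(96/89))/7 = -17/89.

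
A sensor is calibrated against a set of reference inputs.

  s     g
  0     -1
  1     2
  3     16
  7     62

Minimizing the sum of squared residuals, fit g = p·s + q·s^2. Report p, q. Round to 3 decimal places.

p = 2.316, q = 0.936

The normal system XᵀX·[p, q]ᵀ = Xᵀg is [[59, 371]; [371, 2483]]·[p, q]ᵀ = [484, 3184]ᵀ.
Eliminating q: 2483·(row 1) − 371·(row 2) gives 8856·p = 2483·484 − 371·3184 = 20508, so p = 1709/738.
Then q = (3184 − 371·(1709/738))/2483 = 691/738.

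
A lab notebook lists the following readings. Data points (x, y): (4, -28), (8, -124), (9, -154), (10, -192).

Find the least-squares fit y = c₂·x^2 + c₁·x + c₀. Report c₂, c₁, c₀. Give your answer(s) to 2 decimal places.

c₂ = -1.73, c₁ = -2.94, c₀ = 11.46

Sums needed: Σx^2·x^2 = 20913, Σx^2·x = 2305, Σx^2 = 261, Σx·x = 261, Σx = 31, Σ1 = 4.
Moment sums: Σx^2·y = -40058, Σx·y = -4410, Σy = -498.
Solving the 3×3 system (Gaussian elimination) gives c₂ = -782/451, c₁ = -1328/451, c₀ = 5168/451.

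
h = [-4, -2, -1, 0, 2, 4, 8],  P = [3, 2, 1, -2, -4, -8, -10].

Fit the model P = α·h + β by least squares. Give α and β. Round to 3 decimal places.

Compute the Gram sums: Σh·h = 105, Σh = 7, Σ1 = 7.
And Σh·P = -137, ΣP = -18.
So XᵀX·[α, β]ᵀ = XᵀP: [[105, 7]; [7, 7]]·[α, β]ᵀ = [-137, -18]ᵀ.
Eliminating β: 7·(row 1) − 7·(row 2) gives 686·α = 7·(-137) − 7·(-18) = -833, so α = -17/14.
Then β = ((-18) − 7·(-17/14))/7 = -19/14.

α = -1.214, β = -1.357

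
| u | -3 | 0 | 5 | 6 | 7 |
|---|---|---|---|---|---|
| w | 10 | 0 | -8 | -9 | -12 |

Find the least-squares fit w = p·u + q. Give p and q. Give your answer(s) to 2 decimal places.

p = -2.04, q = 2.32

Normal-equation sums: Σu·u = 119, Σu = 15, Σ1 = 5.
Right-hand side: Σu·w = -208, Σw = -19.
AᵀA·[p, q]ᵀ = Aᵀw becomes [[119, 15]; [15, 5]]·[p, q]ᵀ = [-208, -19]ᵀ.
Eliminating q: 5·(row 1) − 15·(row 2) gives 370·p = 5·(-208) − 15·(-19) = -755, so p = -151/74.
Then q = ((-19) − 15·(-151/74))/5 = 859/370.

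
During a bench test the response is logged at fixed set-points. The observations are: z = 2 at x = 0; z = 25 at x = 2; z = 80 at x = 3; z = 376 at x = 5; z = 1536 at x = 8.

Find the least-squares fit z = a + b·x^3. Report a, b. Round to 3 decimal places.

Setting ∂/∂a … = 0 gives: 5·a + 672·b = 2019;  672·a + 278562·b = 835792.
det = 5·278562 − 672² = 941226.
a = (2019·278562 − 672·835792)/941226 = 127409/156871; b = (5·835792 − 672·2019)/941226 = 1411096/470613.

a = 0.812, b = 2.998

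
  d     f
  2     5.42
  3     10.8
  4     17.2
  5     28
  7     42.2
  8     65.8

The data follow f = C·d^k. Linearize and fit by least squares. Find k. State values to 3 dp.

With ln fᵢ as the transformed response and ln dᵢ as the regressor:
Σln d = 8.8128, Σ(ln d)² = 14.3101, Σln f = 18.1758, Σln d·ln f = 29.0808.
Equations: 14.3101·k + 8.8128·ln C = 29.0808;  8.8128·k + 6·ln C = 18.1758.
Solving (det = 8.1947): k = 1.74556, ln C = 0.46541.

k = 1.746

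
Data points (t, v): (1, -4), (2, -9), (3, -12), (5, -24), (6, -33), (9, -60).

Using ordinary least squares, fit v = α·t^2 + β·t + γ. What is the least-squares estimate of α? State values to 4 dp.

Compute the Gram sums: Σt^2·t^2 = 8580, Σt^2·t = 1106, Σt^2 = 156, Σt·t = 156, Σt = 26, Σ1 = 6.
Moment sums: Σt^2·v = -6796, Σt·v = -916, Σv = -142.
Normal equations: [[8580, 1106, 156]; [1106, 156, 26]; [156, 26, 6]]·[α, β, γ]ᵀ = [-6796, -916, -142]ᵀ.
Inverting the 3×3 Gram matrix, [α, β, γ]ᵀ = [-261/557, -6374/2785, -4361/2785]ᵀ.

α = -0.4686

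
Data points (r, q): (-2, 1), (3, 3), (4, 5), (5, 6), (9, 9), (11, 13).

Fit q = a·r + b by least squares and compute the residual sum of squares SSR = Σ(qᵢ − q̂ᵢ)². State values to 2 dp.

SSR = 5.89

Setting ∂/∂a … = 0 gives: 256·a + 30·b = 281;  30·a + 6·b = 37.
Δ = 256·6 − 30² = 636.
a = (281·6 − 30·37)/636 = 48/53; b = (256·37 − 30·281)/636 = 521/318.
Residuals: 373/318, -431/318, -83/318, -1/6, -251/318, 445/318; SSR = 1873/318.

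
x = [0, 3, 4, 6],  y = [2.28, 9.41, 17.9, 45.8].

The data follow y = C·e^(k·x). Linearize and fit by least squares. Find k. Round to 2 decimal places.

k = 0.50

Linearized form: ln y = k·x + ln C. From the 4 transformed points,
Σx = 13.0000, Σ(x)² = 61.0000, Σln y = 9.7750, Σx·ln y = 41.2102.
Equations: 61.0000·k + 13.0000·ln C = 41.2102;  13.0000·k + 4·ln C = 9.7750.
Slope k = (n·Σx·ln y − Σx·Σln y)/(n·Σ(x)² − (Σx)²) = (4·41.2102 − 13.0000·9.7750)/75.0000 = 0.50354; ln C = (Σln y − k·Σx)/n = 0.80725.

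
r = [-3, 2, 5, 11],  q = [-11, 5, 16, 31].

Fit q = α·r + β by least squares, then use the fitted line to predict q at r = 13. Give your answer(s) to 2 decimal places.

q̂ = 38.18

Compute the Gram sums: Σr·r = 159, Σr = 15, Σ1 = 4.
For Xᵀq: Σr·q = 464, Σq = 41.
Normal equations: [[159, 15]; [15, 4]]·[α, β]ᵀ = [464, 41]ᵀ.
Δ = 159·4 − 15² = 411.
α = (464·4 − 15·41)/411 = 1241/411; β = (159·41 − 15·464)/411 = -147/137.
At r = 13: q̂ = (1241/411)·(13) + (-147/137)·(1) = 15692/411.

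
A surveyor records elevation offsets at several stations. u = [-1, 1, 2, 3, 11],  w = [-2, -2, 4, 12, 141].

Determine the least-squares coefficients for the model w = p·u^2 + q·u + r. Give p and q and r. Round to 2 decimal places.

p = 1.08, q = 1.23, r = -2.59

Compute the Gram sums: Σu^2·u^2 = 14740, Σu^2·u = 1366, Σu^2 = 136, Σu·u = 136, Σu = 16, Σ1 = 5.
Moment sums: Σu^2·w = 17181, Σu·w = 1595, Σw = 153.
Row-reducing yields p = 187847/174678, q = 215107/174678, r = -10777/4159.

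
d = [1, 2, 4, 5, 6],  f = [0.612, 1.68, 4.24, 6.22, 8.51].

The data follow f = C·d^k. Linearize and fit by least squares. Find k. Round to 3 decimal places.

k = 1.447

Linearized form: ln f = k·ln d + ln C. From the 5 transformed points,
Σln d = 5.4806, Σ(ln d)² = 8.2030, Σln f = 5.4413, Σln d·ln f = 9.1405.
Equations: 8.2030·k + 5.4806·ln C = 9.1405;  5.4806·k + 5·ln C = 5.4413.
Solving (det = 10.9774): k = 1.44663, ln C = -0.49743.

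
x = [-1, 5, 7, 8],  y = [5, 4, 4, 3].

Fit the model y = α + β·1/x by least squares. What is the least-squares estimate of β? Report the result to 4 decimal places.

AᵀA·[α, β]ᵀ = Aᵀy reads: 4·α + (-149/280)·β = 16;  (-149/280)·α + (84361/78400)·β = -911/280.
Determinant 4·(84361/78400) − (-149/280)² = 315243/78400.
α = (16·(84361/78400) − (-149/280)·(-911/280))/(315243/78400) = 134893/35027; β = (4·(-911/280) − (-149/280)·16)/(315243/78400) = -39200/35027.

β = -1.1191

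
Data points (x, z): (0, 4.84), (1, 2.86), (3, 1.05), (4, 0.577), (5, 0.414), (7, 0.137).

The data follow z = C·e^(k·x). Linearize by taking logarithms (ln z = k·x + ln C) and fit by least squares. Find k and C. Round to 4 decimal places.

Linearized form: ln z = k·x + ln C. From the 6 transformed points,
Sums: Σx = 20.0000, Σ(x)² = 100.0000, Σln z = -0.7431, Σx·ln z = -19.3263.
Normal system: [[100.0000, 20.0000]; [20.0000, 6]]·[k, ln C]ᵀ = [-19.3263, -0.7431]ᵀ.
Δ = 100.0000·6 − (20.0000)² = 200.0000; k = (-19.3263·6 − 20.0000·-0.7431)/200.0000 = -0.50548, ln C = (100.0000·-0.7431 − 20.0000·-19.3263)/200.0000 = 1.56111, so C = exp(1.56111) = 4.76410.

k = -0.5055, C = 4.7641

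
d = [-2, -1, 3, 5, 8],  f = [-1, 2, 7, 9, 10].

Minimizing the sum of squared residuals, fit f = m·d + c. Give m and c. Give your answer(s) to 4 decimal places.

With design matrix X, XᵀX = [[103, 13]; [13, 5]] and Xᵀf = [146, 27]ᵀ.
Eliminating c: 5·(row 1) − 13·(row 2) gives 346·m = 5·146 − 13·27 = 379, so m = 379/346.
Then c = (27 − 13·(379/346))/5 = 883/346.

m = 1.0954, c = 2.5520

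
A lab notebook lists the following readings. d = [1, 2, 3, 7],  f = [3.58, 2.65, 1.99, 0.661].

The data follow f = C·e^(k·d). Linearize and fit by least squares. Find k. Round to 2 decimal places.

Let Y = ln f. Fitting Y = k·d + ln C by least squares:
Σd = 13.0000, Σ(d)² = 63.0000, Σln f = 2.5241, Σd·ln f = 2.3909.
Equations: 63.0000·k + 13.0000·ln C = 2.3909;  13.0000·k + 4·ln C = 2.5241.
Slope k = (n·Σd·ln f − Σd·Σln f)/(n·Σ(d)² − (Σd)²) = (4·2.3909 − 13.0000·2.5241)/83.0000 = -0.28011; ln C = (Σln f − k·Σd)/n = 1.54137.

k = -0.28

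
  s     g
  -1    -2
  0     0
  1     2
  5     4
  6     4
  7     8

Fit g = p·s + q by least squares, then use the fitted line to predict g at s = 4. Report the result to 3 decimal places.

ĝ = 3.632

AᵀA·[p, q]ᵀ = Aᵀg reads: 112·p + 18·q = 104;  18·p + 6·q = 16.
(Σs·s = 112, Σs = 18, Σ1 = 6, Σs·g = 104, Σg = 16.)
Determinant 112·6 − 18² = 348.
p = (104·6 − 18·16)/348 = 28/29; q = (112·16 − 18·104)/348 = -20/87.
At s = 4: ĝ = (28/29)·(4) + (-20/87)·(1) = 316/87.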